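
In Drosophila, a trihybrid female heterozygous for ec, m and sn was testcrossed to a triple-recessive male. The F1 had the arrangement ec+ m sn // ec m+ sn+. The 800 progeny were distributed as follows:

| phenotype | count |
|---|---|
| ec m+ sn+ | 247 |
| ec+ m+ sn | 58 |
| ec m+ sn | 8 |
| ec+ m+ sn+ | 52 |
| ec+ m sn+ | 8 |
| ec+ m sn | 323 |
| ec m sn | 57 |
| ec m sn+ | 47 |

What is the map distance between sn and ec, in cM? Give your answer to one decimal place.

The two rarest classes, ec+ m sn+ and ec m+ sn, are the double crossovers. Comparing them with the parentals, only the sn allele has switched, so sn is the middle locus and the order is ec – sn – m.
Crossovers in the ec–sn interval produce the single-crossover classes ec m sn and ec+ m+ sn+ (57 + 52 = 109) plus the double crossovers (16).
RF(ec–sn) = (109 + 16) / 800 = 125/800 = 0.1562 → 15.6 cM.

15.6 cM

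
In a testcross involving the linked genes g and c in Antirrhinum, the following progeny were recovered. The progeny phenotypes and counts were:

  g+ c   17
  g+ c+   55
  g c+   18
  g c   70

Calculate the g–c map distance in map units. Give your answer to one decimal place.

21.9 map units

The two most frequent classes, g+ c+ (55) and g c (70), are the parental types, so the F1 was g+ c+ / g c.
The recombinant classes are g+ c and g c+: 17 + 18 = 35.
Recombination frequency = 35/160 = 0.2188 ≈ 21.9%, i.e. 21.9 map units.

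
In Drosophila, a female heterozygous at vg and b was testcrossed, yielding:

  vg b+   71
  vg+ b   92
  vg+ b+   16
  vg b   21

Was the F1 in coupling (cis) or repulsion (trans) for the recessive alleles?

The two most frequent classes are vg+ b (92) and vg b+ (71); these are the parental (non-recombinant) types.
So the F1 carried vg+ b on one chromosome and vg b+ on the other — the recessive alleles are on opposite chromosomes (trans / repulsion).

trans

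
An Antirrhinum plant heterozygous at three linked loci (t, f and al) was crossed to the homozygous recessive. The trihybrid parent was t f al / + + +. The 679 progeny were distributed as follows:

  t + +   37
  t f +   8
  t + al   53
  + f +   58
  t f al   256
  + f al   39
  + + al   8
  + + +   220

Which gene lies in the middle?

al

The two rarest classes, t f + and + + al, are the double crossovers. Comparing them with the parentals, only the al allele has switched, so al is the middle locus and the order is f – al – t.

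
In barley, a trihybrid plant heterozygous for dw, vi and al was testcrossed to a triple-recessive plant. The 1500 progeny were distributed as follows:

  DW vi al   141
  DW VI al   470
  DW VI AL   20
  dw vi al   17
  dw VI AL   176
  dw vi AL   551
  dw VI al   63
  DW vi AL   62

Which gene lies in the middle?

al

The two most frequent reciprocal classes, dw vi AL and DW VI al, are the parental types, so the F1 was dw vi AL / DW VI al.
The two rarest classes, dw vi al and DW VI AL, are the double crossovers. Comparing them with the parentals, only the al allele has switched, so al is the middle locus and the order is dw – al – vi.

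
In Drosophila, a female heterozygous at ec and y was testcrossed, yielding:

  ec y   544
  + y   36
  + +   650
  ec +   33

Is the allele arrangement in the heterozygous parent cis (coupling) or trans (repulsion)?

cis

The two most frequent classes are + + (650) and ec y (544); these are the parental (non-recombinant) types.
So the F1 carried + + on one chromosome and ec y on the other — the recessive alleles are on the same chromosome (cis / coupling).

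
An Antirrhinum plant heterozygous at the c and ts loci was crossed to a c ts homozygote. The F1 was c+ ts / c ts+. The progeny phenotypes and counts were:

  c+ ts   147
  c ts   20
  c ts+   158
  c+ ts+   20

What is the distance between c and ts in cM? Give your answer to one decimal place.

The recombinant classes are c+ ts+ and c ts: 20 + 20 = 40.
Recombination frequency = 40/345 = 0.1159 ≈ 11.6%, i.e. 11.6 cM.

11.6 cM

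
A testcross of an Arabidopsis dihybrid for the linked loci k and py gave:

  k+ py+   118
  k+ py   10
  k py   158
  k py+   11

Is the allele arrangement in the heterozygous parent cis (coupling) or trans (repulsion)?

cis

The two most frequent classes are k+ py+ (118) and k py (158); these are the parental (non-recombinant) types.
So the F1 carried k+ py+ on one chromosome and k py on the other — the recessive alleles are on the same chromosome (cis / coupling).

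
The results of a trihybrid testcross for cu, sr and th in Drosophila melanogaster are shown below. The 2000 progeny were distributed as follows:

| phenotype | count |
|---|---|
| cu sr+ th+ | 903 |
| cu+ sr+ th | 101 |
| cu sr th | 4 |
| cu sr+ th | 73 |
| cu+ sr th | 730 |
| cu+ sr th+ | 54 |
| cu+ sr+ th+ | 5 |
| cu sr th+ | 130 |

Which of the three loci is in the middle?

The two most frequent reciprocal classes, cu+ sr th and cu sr+ th+, are the parental types, so the F1 was cu+ sr th / cu sr+ th+.
The two rarest classes, cu sr th and cu+ sr+ th+, are the double crossovers. Comparing them with the parentals, only the cu allele has switched, so cu is the middle locus and the order is sr – cu – th.

cu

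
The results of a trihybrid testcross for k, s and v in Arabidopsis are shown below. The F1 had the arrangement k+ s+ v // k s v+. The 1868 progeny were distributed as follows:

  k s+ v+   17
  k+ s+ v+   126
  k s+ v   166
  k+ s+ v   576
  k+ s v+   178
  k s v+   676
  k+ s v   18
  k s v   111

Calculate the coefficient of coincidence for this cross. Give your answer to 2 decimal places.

0.63

The two rarest classes, k+ s v and k s+ v+, are the double crossovers. Comparing them with the parentals, only the s allele has switched, so s is the middle locus and the order is v – s – k.
v–s: (237 + 35)/1868 = 0.1456; s–k: (344 + 35)/1868 = 0.2029.
Expected DCO frequency = 0.1456 × 0.2029 ≈ 0.02954; observed = 35/1868 ≈ 0.01874.
Coefficient of coincidence = 0.01874/0.02954 ≈ 0.63.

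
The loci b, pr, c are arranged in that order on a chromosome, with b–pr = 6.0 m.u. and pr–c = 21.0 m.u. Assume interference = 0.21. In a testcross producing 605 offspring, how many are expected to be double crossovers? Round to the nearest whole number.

Map distances give recombination frequencies of 0.060 and 0.210 for the two intervals.
With interference 0.21 (so coincidence = 0.79), expected double-crossover frequency = 0.060 × 0.210 × 0.79 = 0.00995.
Expected number = 0.00995 × 605 = 6.02 ≈ 6.

6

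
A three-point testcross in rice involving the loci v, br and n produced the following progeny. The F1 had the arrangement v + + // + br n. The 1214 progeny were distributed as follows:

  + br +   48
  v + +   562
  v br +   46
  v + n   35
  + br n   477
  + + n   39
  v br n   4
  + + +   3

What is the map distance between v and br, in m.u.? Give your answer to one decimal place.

The two rarest classes, + + + and v br n, are the double crossovers. Comparing them with the parentals, only the v allele has switched, so v is the middle locus and the order is br – v – n.
Crossovers in the br–v interval produce the single-crossover classes v br + and + + n (46 + 39 = 85) plus the double crossovers (7).
RF(br–v) = (85 + 7) / 1214 = 92/1214 = 0.0758 → 7.6 m.u.

7.6 m.u.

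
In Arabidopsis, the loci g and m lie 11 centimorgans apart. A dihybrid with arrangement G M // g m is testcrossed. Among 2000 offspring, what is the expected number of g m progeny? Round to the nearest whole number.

890

A map distance of 11 centimorgans corresponds to a recombination frequency of 0.110.
The F1 is G M / g m, so g m is a parental gamete class with expected frequency (1 − r)/2 = 0.890/2 = 0.4450.
Expected number = 0.4450 × 2000 = 890.00 ≈ 890.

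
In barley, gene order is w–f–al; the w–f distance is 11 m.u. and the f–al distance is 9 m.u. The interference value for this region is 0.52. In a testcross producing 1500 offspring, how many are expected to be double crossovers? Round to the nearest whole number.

7

Map distances give recombination frequencies of 0.110 and 0.090 for the two intervals.
With interference 0.52 (so coincidence = 0.48), expected double-crossover frequency = 0.110 × 0.090 × 0.48 = 0.00475.
Expected number = 0.00475 × 1500 = 7.13 ≈ 7.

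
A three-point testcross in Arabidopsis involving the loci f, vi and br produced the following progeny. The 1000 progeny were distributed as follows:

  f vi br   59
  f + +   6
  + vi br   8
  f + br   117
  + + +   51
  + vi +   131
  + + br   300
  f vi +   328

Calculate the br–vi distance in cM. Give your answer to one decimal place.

12.4 cM

The two most frequent reciprocal classes, + + br and f vi +, are the parental types, so the F1 was + + br / f vi +.
The two rarest classes, + vi br and f + +, are the double crossovers. Comparing them with the parentals, only the vi allele has switched, so vi is the middle locus and the order is f – vi – br.
Crossovers in the vi–br interval produce the single-crossover classes + + + and f vi br (51 + 59 = 110) plus the double crossovers (14).
RF(vi–br) = (110 + 14) / 1000 = 124/1000 = 0.1240 → 12.4 cM.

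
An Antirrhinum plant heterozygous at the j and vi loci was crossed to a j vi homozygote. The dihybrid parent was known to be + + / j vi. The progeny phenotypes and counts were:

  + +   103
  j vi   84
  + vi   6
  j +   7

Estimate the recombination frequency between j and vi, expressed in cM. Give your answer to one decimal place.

The recombinant classes are + vi and j +: 6 + 7 = 13.
Recombination frequency = 13/200 = 0.0650 ≈ 6.5%, i.e. 6.5 cM.

6.5 cM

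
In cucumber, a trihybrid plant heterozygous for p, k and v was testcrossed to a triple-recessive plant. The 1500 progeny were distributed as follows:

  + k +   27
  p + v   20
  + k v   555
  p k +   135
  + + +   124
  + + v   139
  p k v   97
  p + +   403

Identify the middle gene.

The two most frequent reciprocal classes, p + + and + k v, are the parental types, so the F1 was p + + / + k v.
The two rarest classes, p + v and + k +, are the double crossovers. Comparing them with the parentals, only the v allele has switched, so v is the middle locus and the order is k – v – p.

v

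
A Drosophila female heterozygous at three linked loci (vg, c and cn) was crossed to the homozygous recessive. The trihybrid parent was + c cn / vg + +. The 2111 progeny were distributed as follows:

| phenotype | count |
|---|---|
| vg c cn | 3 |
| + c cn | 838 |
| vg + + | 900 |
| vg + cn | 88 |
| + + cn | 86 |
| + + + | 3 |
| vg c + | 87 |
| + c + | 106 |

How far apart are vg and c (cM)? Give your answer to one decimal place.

8.5 cM

The two rarest classes, vg c cn and + + +, are the double crossovers. Comparing them with the parentals, only the vg allele has switched, so vg is the middle locus and the order is cn – vg – c.
Crossovers in the vg–c interval produce the single-crossover classes + + cn and vg c + (86 + 87 = 173) plus the double crossovers (6).
RF(vg–c) = (173 + 6) / 2111 = 179/2111 = 0.0848 → 8.5 cM.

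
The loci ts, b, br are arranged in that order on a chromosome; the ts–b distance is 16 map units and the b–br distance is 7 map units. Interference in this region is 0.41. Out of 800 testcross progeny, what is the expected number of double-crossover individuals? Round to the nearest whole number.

5

Map distances give recombination frequencies of 0.160 and 0.070 for the two intervals.
With interference 0.41 (so coincidence = 0.59), expected double-crossover frequency = 0.160 × 0.070 × 0.59 = 0.00661.
Expected number = 0.00661 × 800 = 5.29 ≈ 5.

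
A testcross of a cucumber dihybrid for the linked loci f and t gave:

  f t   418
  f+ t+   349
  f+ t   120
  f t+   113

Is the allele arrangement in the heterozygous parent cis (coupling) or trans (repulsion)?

The two most frequent classes are f+ t+ (349) and f t (418); these are the parental (non-recombinant) types.
So the F1 carried f+ t+ on one chromosome and f t on the other — the recessive alleles are on the same chromosome (cis / coupling).

cis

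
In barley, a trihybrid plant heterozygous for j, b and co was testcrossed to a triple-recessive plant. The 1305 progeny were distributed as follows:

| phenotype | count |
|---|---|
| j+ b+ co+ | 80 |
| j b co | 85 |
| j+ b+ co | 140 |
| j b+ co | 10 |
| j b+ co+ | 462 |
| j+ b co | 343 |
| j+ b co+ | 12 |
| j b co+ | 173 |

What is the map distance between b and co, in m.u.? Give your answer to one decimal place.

The two most frequent reciprocal classes, j b+ co+ and j+ b co, are the parental types, so the F1 was j b+ co+ / j+ b co.
The two rarest classes, j b+ co and j+ b co+, are the double crossovers. Comparing them with the parentals, only the co allele has switched, so co is the middle locus and the order is j – co – b.
Crossovers in the co–b interval produce the single-crossover classes j b co+ and j+ b+ co (173 + 140 = 313) plus the double crossovers (22).
RF(co–b) = (313 + 22) / 1305 = 335/1305 = 0.2567 → 25.7 m.u.

25.7 m.u.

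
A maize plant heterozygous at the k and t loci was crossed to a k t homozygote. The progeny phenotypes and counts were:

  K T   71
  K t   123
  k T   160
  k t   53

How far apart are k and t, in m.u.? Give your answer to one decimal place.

The two most frequent classes, K t (123) and k T (160), are the parental types, so the F1 was K t / k T.
The recombinant classes are K T and k t: 71 + 53 = 124.
Recombination frequency = 124/407 = 0.3047 ≈ 30.5%, i.e. 30.5 m.u.

30.5 m.u.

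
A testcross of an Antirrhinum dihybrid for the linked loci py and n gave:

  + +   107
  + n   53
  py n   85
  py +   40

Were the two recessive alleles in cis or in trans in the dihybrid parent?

The two most frequent classes are + + (107) and py n (85); these are the parental (non-recombinant) types.
So the F1 carried + + on one chromosome and py n on the other — the recessive alleles are on the same chromosome (cis / coupling).

cis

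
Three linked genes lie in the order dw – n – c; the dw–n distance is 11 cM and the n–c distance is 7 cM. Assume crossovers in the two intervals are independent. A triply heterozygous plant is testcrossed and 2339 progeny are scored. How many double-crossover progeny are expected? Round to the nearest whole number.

Map distances give recombination frequencies of 0.110 and 0.070 for the two intervals.
With no interference, expected double-crossover frequency = 0.110 × 0.070 = 0.00770.
Expected number = 0.00770 × 2339 = 18.01 ≈ 18.

18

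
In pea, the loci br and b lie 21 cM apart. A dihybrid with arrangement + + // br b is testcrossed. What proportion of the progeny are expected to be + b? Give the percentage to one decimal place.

A map distance of 21 cM corresponds to a recombination frequency of 0.210.
The F1 is + + / br b, so + b is a recombinant gamete class with expected frequency r/2 = 0.210/2 = 0.1050.
That is 0.1050 = 10.5% of the progeny.

10.5%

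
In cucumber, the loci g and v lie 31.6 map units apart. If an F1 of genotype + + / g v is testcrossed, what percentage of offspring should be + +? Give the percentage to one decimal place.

34.2%

A map distance of 31.6 map units corresponds to a recombination frequency of 0.316.
The F1 is + + / g v, so + + is a parental gamete class with expected frequency (1 − r)/2 = 0.684/2 = 0.3420.
That is 0.3420 = 34.2% of the progeny.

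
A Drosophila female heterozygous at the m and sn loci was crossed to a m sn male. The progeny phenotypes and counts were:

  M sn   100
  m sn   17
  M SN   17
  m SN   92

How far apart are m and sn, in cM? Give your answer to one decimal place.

15.0 cM

The two most frequent classes, M sn (100) and m SN (92), are the parental types, so the F1 was M sn / m SN.
The recombinant classes are M SN and m sn: 17 + 17 = 34.
Recombination frequency = 34/226 = 0.1504 ≈ 15.0%, i.e. 15.0 cM.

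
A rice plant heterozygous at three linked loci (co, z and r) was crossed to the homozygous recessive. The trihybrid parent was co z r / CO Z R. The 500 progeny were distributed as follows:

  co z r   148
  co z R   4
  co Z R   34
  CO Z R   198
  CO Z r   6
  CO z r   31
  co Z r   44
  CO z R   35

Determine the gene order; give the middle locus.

The two rarest classes, co z R and CO Z r, are the double crossovers. Comparing them with the parentals, only the r allele has switched, so r is the middle locus and the order is z – r – co.

r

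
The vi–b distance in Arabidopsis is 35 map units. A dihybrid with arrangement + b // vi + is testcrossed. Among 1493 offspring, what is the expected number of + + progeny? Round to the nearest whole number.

A map distance of 35 map units corresponds to a recombination frequency of 0.350.
The F1 is + b / vi +, so + + is a recombinant gamete class with expected frequency r/2 = 0.350/2 = 0.1750.
Expected number = 0.1750 × 1493 = 261.27 ≈ 261.

261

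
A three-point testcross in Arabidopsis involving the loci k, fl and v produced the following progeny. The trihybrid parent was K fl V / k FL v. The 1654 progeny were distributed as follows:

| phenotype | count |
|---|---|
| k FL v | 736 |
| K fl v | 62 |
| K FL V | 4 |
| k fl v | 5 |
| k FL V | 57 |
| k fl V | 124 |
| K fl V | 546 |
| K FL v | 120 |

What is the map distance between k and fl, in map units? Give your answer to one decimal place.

The two rarest classes, K FL V and k fl v, are the double crossovers. Comparing them with the parentals, only the fl allele has switched, so fl is the middle locus and the order is k – fl – v.
Crossovers in the k–fl interval produce the single-crossover classes k fl V and K FL v (124 + 120 = 244) plus the double crossovers (9).
RF(k–fl) = (244 + 9) / 1654 = 253/1654 = 0.1530 → 15.3 map units.

15.3 map units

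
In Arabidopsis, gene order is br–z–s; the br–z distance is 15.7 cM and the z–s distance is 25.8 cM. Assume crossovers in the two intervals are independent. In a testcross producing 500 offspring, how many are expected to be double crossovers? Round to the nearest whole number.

20

Map distances give recombination frequencies of 0.157 and 0.258 for the two intervals.
With no interference, expected double-crossover frequency = 0.157 × 0.258 = 0.04051.
Expected number = 0.04051 × 500 = 20.25 ≈ 20.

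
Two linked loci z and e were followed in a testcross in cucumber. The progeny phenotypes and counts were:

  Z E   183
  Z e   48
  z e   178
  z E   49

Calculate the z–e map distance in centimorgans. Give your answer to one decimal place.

The two most frequent classes, Z E (183) and z e (178), are the parental types, so the F1 was Z E / z e.
The recombinant classes are Z e and z E: 48 + 49 = 97.
Recombination frequency = 97/458 = 0.2118 ≈ 21.2%, i.e. 21.2 centimorgans.

21.2 centimorgans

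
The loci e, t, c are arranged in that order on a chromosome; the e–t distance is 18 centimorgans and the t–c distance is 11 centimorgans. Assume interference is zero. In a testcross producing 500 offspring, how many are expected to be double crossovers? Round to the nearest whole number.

Map distances give recombination frequencies of 0.180 and 0.110 for the two intervals.
With no interference, expected double-crossover frequency = 0.180 × 0.110 = 0.01980.
Expected number = 0.01980 × 500 = 9.90 ≈ 10.

10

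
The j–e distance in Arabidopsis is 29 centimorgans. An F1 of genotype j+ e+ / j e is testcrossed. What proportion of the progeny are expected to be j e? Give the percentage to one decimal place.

A map distance of 29 centimorgans corresponds to a recombination frequency of 0.290.
The F1 is j+ e+ / j e, so j e is a parental gamete class with expected frequency (1 − r)/2 = 0.710/2 = 0.3550.
That is 0.3550 = 35.5% of the progeny.

35.5%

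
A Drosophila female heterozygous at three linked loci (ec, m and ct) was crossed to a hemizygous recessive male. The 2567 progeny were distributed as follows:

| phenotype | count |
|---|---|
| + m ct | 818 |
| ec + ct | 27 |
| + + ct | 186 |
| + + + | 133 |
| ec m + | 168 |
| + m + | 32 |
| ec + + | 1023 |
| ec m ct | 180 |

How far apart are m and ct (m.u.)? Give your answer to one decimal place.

16.1 m.u.

The two most frequent reciprocal classes, ec + + and + m ct, are the parental types, so the F1 was ec + + / + m ct.
The two rarest classes, ec + ct and + m +, are the double crossovers. Comparing them with the parentals, only the ct allele has switched, so ct is the middle locus and the order is ec – ct – m.
Crossovers in the ct–m interval produce the single-crossover classes ec m + and + + ct (168 + 186 = 354) plus the double crossovers (59).
RF(ct–m) = (354 + 59) / 2567 = 413/2567 = 0.1609 → 16.1 m.u.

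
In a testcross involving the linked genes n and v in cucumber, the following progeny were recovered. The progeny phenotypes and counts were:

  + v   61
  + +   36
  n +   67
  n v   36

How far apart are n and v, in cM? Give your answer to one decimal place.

The two most frequent classes, + v (61) and n + (67), are the parental types, so the F1 was + v / n +.
The recombinant classes are + + and n v: 36 + 36 = 72.
Recombination frequency = 72/200 = 0.3600 ≈ 36.0%, i.e. 36.0 cM.

36.0 cM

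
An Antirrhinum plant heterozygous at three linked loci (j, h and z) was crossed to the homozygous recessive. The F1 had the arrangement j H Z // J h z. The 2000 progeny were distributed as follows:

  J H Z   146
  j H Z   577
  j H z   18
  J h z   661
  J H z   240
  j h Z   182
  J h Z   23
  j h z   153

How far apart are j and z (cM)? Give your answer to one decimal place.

The two rarest classes, j H z and J h Z, are the double crossovers. Comparing them with the parentals, only the z allele has switched, so z is the middle locus and the order is j – z – h.
Crossovers in the j–z interval produce the single-crossover classes J H Z and j h z (146 + 153 = 299) plus the double crossovers (41).
RF(j–z) = (299 + 41) / 2000 = 340/2000 = 0.1700 → 17.0 cM.

17.0 cM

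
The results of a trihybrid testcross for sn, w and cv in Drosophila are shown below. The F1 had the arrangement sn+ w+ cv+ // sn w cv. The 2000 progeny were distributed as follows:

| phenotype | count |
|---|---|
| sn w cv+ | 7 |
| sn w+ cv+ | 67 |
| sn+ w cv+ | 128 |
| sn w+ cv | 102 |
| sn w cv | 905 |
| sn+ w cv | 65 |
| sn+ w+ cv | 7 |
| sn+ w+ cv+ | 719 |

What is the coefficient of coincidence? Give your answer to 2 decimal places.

The two rarest classes, sn+ w+ cv and sn w cv+, are the double crossovers. Comparing them with the parentals, only the cv allele has switched, so cv is the middle locus and the order is sn – cv – w.
sn–cv: (132 + 14)/2000 = 0.0730; cv–w: (230 + 14)/2000 = 0.1220.
Expected DCO frequency = 0.0730 × 0.1220 ≈ 0.00891; observed = 14/2000 ≈ 0.00700.
Coefficient of coincidence = 0.00700/0.00891 ≈ 0.79.

0.79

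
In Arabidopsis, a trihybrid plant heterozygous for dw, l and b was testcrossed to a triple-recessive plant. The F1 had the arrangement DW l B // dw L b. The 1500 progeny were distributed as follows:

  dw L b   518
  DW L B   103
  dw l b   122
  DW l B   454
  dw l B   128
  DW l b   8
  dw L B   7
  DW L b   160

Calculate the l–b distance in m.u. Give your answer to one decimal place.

The two rarest classes, DW l b and dw L B, are the double crossovers. Comparing them with the parentals, only the b allele has switched, so b is the middle locus and the order is l – b – dw.
Crossovers in the l–b interval produce the single-crossover classes DW L B and dw l b (103 + 122 = 225) plus the double crossovers (15).
RF(l–b) = (225 + 15) / 1500 = 240/1500 = 0.1600 → 16.0 m.u.

16.0 m.u.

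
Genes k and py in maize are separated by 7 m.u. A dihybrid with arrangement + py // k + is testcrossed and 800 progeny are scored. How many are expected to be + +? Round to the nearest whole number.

28

A map distance of 7 m.u. corresponds to a recombination frequency of 0.070.
The F1 is + py / k +, so + + is a recombinant gamete class with expected frequency r/2 = 0.070/2 = 0.0350.
Expected number = 0.0350 × 800 = 28.00 ≈ 28.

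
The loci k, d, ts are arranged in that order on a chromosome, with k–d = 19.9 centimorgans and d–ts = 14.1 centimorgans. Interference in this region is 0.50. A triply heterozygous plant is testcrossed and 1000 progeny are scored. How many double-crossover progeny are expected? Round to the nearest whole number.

14

Map distances give recombination frequencies of 0.199 and 0.141 for the two intervals.
With interference 0.50 (so coincidence = 0.50), expected double-crossover frequency = 0.199 × 0.141 × 0.50 = 0.01403.
Expected number = 0.01403 × 1000 = 14.03 ≈ 14.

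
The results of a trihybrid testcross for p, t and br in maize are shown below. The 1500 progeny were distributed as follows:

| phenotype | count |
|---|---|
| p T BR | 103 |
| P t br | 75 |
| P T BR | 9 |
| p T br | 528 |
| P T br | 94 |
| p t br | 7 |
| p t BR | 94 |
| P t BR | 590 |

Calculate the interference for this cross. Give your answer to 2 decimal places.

The two most frequent reciprocal classes, P t BR and p T br, are the parental types, so the F1 was P t BR / p T br.
The two rarest classes, P T BR and p t br, are the double crossovers. Comparing them with the parentals, only the t allele has switched, so t is the middle locus and the order is p – t – br.
p–t: (188 + 16)/1500 = 0.1360; t–br: (178 + 16)/1500 = 0.1293.
Expected DCO frequency = 0.1360 × 0.1293 ≈ 0.01758; observed = 16/1500 ≈ 0.01067.
Coefficient of coincidence = 0.01067/0.01758 ≈ 0.61; interference = 1 − 0.61 = 0.39.

0.39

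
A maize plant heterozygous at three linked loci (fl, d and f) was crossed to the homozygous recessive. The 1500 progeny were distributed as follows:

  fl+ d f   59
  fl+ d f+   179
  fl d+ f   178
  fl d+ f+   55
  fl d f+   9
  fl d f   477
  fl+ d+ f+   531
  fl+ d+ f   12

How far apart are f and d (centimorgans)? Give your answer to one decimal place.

The two most frequent reciprocal classes, fl+ d+ f+ and fl d f, are the parental types, so the F1 was fl+ d+ f+ / fl d f.
The two rarest classes, fl+ d+ f and fl d f+, are the double crossovers. Comparing them with the parentals, only the f allele has switched, so f is the middle locus and the order is d – f – fl.
Crossovers in the d–f interval produce the single-crossover classes fl+ d f+ and fl d+ f (179 + 178 = 357) plus the double crossovers (21).
RF(d–f) = (357 + 21) / 1500 = 378/1500 = 0.2520 → 25.2 centimorgans.

25.2 centimorgans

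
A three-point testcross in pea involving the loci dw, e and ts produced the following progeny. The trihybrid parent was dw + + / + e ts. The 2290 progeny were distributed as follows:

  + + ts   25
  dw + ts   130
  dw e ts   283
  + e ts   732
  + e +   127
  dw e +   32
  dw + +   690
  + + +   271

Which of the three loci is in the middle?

e

The two rarest classes, dw e + and + + ts, are the double crossovers. Comparing them with the parentals, only the e allele has switched, so e is the middle locus and the order is ts – e – dw.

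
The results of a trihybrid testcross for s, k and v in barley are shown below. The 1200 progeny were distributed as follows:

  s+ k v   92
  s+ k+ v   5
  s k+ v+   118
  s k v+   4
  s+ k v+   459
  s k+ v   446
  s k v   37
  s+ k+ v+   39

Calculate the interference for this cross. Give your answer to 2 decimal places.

0.42

The two most frequent reciprocal classes, s+ k v+ and s k+ v, are the parental types, so the F1 was s+ k v+ / s k+ v.
The two rarest classes, s k v+ and s+ k+ v, are the double crossovers. Comparing them with the parentals, only the s allele has switched, so s is the middle locus and the order is k – s – v.
k–s: (76 + 9)/1200 = 0.0708; s–v: (210 + 9)/1200 = 0.1825.
Expected DCO frequency = 0.0708 × 0.1825 ≈ 0.01292; observed = 9/1200 ≈ 0.00750.
Coefficient of coincidence = 0.00750/0.01292 ≈ 0.58; interference = 1 − 0.58 = 0.42.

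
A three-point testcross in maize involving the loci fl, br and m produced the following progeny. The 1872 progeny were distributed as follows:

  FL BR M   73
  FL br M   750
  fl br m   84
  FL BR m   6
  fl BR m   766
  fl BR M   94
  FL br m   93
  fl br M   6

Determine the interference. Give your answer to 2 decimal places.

0.33

The two most frequent reciprocal classes, FL br M and fl BR m, are the parental types, so the F1 was FL br M / fl BR m.
The two rarest classes, fl br M and FL BR m, are the double crossovers. Comparing them with the parentals, only the fl allele has switched, so fl is the middle locus and the order is m – fl – br.
m–fl: (187 + 12)/1872 = 0.1063; fl–br: (157 + 12)/1872 = 0.0903.
Expected DCO frequency = 0.1063 × 0.0903 ≈ 0.00960; observed = 12/1872 ≈ 0.00641.
Coefficient of coincidence = 0.00641/0.00960 ≈ 0.67; interference = 1 − 0.67 = 0.33.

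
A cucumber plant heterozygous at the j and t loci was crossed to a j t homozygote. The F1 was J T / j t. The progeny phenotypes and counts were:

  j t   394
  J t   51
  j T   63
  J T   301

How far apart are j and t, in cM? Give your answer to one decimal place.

14.1 cM

The recombinant classes are J t and j T: 51 + 63 = 114.
Recombination frequency = 114/809 = 0.1409 ≈ 14.1%, i.e. 14.1 cM.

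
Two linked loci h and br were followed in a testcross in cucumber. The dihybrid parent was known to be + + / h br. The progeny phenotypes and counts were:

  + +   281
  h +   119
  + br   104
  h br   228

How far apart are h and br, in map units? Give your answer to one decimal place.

30.5 map units

The recombinant classes are + br and h +: 104 + 119 = 223.
Recombination frequency = 223/732 = 0.3046 ≈ 30.5%, i.e. 30.5 map units.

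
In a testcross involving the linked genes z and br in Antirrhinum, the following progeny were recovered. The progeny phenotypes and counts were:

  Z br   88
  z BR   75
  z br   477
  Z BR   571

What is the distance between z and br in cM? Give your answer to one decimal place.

13.5 cM

The two most frequent classes, Z BR (571) and z br (477), are the parental types, so the F1 was Z BR / z br.
The recombinant classes are Z br and z BR: 88 + 75 = 163.
Recombination frequency = 163/1211 = 0.1346 ≈ 13.5%, i.e. 13.5 cM.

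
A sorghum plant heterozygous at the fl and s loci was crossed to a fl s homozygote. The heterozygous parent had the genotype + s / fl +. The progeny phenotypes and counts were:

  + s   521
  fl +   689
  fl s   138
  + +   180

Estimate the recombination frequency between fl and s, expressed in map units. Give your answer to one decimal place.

The recombinant classes are + + and fl s: 180 + 138 = 318.
Recombination frequency = 318/1528 = 0.2081 ≈ 20.8%, i.e. 20.8 map units.

20.8 map units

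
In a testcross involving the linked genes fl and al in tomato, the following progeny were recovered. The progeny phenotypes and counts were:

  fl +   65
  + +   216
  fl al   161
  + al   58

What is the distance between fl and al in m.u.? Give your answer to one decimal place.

The two most frequent classes, + + (216) and fl al (161), are the parental types, so the F1 was + + / fl al.
The recombinant classes are + al and fl +: 58 + 65 = 123.
Recombination frequency = 123/500 = 0.2460 ≈ 24.6%, i.e. 24.6 m.u.

24.6 m.u.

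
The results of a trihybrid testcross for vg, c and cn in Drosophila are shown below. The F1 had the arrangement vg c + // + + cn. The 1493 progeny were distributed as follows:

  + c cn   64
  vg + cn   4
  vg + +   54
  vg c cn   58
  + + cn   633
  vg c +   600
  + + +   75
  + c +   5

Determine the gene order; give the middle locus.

The two rarest classes, + c + and vg + cn, are the double crossovers. Comparing them with the parentals, only the vg allele has switched, so vg is the middle locus and the order is cn – vg – c.

vg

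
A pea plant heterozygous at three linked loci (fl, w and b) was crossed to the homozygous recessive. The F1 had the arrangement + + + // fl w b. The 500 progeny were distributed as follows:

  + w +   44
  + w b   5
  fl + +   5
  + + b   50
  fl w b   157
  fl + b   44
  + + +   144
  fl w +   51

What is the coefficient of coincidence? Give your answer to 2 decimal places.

The two rarest classes, fl + + and + w b, are the double crossovers. Comparing them with the parentals, only the fl allele has switched, so fl is the middle locus and the order is b – fl – w.
b–fl: (101 + 10)/500 = 0.2220; fl–w: (88 + 10)/500 = 0.1960.
Expected DCO frequency = 0.2220 × 0.1960 ≈ 0.04351; observed = 10/500 ≈ 0.02000.
Coefficient of coincidence = 0.02000/0.04351 ≈ 0.46.

0.46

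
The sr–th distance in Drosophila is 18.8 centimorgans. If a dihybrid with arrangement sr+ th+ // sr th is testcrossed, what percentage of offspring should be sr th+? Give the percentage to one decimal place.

A map distance of 18.8 centimorgans corresponds to a recombination frequency of 0.188.
The F1 is sr+ th+ / sr th, so sr th+ is a recombinant gamete class with expected frequency r/2 = 0.188/2 = 0.0940.
That is 0.0940 = 9.4% of the progeny.

9.4%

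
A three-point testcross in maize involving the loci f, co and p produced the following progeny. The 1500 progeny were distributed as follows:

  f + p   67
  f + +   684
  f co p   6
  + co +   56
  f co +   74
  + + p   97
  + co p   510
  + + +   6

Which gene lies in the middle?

The two most frequent reciprocal classes, f + + and + co p, are the parental types, so the F1 was f + + / + co p.
The two rarest classes, + + + and f co p, are the double crossovers. Comparing them with the parentals, only the f allele has switched, so f is the middle locus and the order is p – f – co.

f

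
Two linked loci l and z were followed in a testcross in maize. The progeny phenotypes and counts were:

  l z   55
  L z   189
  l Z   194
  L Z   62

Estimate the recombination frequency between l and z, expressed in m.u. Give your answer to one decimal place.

23.4 m.u.

The two most frequent classes, L z (189) and l Z (194), are the parental types, so the F1 was L z / l Z.
The recombinant classes are L Z and l z: 62 + 55 = 117.
Recombination frequency = 117/500 = 0.2340 ≈ 23.4%, i.e. 23.4 m.u.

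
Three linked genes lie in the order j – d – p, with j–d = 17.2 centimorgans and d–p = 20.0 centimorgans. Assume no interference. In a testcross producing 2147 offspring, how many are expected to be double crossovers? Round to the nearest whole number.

Map distances give recombination frequencies of 0.172 and 0.200 for the two intervals.
With no interference, expected double-crossover frequency = 0.172 × 0.200 = 0.03440.
Expected number = 0.03440 × 2147 = 73.86 ≈ 74.

74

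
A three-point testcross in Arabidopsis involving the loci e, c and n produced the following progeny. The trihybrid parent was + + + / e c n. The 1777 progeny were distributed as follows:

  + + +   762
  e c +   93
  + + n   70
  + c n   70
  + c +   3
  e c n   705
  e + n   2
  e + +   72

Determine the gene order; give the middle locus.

c

The two rarest classes, + c + and e + n, are the double crossovers. Comparing them with the parentals, only the c allele has switched, so c is the middle locus and the order is e – c – n.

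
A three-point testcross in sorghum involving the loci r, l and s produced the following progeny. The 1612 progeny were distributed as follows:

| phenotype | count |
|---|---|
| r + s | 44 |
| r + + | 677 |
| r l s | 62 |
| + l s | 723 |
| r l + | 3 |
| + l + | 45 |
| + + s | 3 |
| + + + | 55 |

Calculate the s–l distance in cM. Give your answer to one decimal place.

The two most frequent reciprocal classes, r + + and + l s, are the parental types, so the F1 was r + + / + l s.
The two rarest classes, r l + and + + s, are the double crossovers. Comparing them with the parentals, only the l allele has switched, so l is the middle locus and the order is s – l – r.
Crossovers in the s–l interval produce the single-crossover classes r + s and + l + (44 + 45 = 89) plus the double crossovers (6).
RF(s–l) = (89 + 6) / 1612 = 95/1612 = 0.0589 → 5.9 cM.

5.9 cM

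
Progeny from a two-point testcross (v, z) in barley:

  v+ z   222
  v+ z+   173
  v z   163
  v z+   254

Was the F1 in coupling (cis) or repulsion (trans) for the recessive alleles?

The two most frequent classes are v+ z (222) and v z+ (254); these are the parental (non-recombinant) types.
So the F1 carried v+ z on one chromosome and v z+ on the other — the recessive alleles are on opposite chromosomes (trans / repulsion).

trans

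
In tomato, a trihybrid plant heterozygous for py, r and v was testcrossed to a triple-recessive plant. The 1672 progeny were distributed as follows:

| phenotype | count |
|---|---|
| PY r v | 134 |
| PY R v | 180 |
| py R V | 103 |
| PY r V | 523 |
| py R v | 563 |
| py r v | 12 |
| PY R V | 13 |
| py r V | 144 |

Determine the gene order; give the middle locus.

The two most frequent reciprocal classes, py R v and PY r V, are the parental types, so the F1 was py R v / PY r V.
The two rarest classes, py r v and PY R V, are the double crossovers. Comparing them with the parentals, only the r allele has switched, so r is the middle locus and the order is py – r – v.

r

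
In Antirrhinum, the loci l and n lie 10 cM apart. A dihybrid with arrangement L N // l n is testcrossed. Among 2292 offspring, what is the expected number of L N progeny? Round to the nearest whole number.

A map distance of 10 cM corresponds to a recombination frequency of 0.100.
The F1 is L N / l n, so L N is a parental gamete class with expected frequency (1 − r)/2 = 0.900/2 = 0.4500.
Expected number = 0.4500 × 2292 = 1031.40 ≈ 1031.

1031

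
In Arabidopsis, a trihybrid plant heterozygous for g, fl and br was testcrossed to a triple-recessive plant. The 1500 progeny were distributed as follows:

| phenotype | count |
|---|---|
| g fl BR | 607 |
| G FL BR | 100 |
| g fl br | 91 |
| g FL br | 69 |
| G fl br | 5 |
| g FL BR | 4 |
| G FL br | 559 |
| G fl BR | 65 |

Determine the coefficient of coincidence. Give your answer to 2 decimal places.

The two most frequent reciprocal classes, g fl BR and G FL br, are the parental types, so the F1 was g fl BR / G FL br.
The two rarest classes, g FL BR and G fl br, are the double crossovers. Comparing them with the parentals, only the fl allele has switched, so fl is the middle locus and the order is br – fl – g.
br–fl: (191 + 9)/1500 = 0.1333; fl–g: (134 + 9)/1500 = 0.0953.
Expected DCO frequency = 0.1333 × 0.0953 ≈ 0.01270; observed = 9/1500 ≈ 0.00600.
Coefficient of coincidence = 0.00600/0.01270 ≈ 0.47.

0.47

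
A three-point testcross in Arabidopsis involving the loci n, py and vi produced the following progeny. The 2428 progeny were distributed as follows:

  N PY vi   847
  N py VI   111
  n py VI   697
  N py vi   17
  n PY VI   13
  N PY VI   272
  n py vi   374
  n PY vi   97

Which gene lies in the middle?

py

The two most frequent reciprocal classes, N PY vi and n py VI, are the parental types, so the F1 was N PY vi / n py VI.
The two rarest classes, N py vi and n PY VI, are the double crossovers. Comparing them with the parentals, only the py allele has switched, so py is the middle locus and the order is vi – py – n.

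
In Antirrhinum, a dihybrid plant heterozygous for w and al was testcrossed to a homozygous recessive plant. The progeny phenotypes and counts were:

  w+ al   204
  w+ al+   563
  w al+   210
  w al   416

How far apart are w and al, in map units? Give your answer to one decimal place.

The two most frequent classes, w+ al+ (563) and w al (416), are the parental types, so the F1 was w+ al+ / w al.
The recombinant classes are w+ al and w al+: 204 + 210 = 414.
Recombination frequency = 414/1393 = 0.2972 ≈ 29.7%, i.e. 29.7 map units.

29.7 map units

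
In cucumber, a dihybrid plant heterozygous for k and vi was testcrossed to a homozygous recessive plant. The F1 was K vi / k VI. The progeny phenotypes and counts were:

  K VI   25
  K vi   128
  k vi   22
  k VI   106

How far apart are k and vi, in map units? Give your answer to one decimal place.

16.7 map units

The recombinant classes are K VI and k vi: 25 + 22 = 47.
Recombination frequency = 47/281 = 0.1673 ≈ 16.7%, i.e. 16.7 map units.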